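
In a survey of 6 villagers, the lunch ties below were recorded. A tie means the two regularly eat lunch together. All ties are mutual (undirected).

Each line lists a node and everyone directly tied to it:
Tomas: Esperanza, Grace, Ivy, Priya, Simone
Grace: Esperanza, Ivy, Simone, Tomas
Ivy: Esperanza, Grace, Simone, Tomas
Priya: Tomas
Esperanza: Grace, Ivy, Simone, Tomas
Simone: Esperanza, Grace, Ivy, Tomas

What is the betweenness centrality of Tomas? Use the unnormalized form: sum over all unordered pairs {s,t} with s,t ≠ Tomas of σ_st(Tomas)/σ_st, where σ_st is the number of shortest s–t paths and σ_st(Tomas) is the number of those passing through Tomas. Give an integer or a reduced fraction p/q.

Pairs whose geodesics pass through Tomas — Priya–Esperanza: 1; Priya–Ivy: 1; Priya–Simone: 1; Priya–Grace: 1.
All other pairs contribute 0.
Summing the contributions gives betweenness(Tomas) = 4.

4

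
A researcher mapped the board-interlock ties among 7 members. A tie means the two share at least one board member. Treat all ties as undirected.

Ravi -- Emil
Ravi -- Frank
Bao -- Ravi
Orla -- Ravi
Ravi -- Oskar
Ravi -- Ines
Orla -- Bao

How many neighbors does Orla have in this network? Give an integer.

2

Orla is directly tied to Bao and Ravi. That is 2 neighbors, so the degree of Orla is 2.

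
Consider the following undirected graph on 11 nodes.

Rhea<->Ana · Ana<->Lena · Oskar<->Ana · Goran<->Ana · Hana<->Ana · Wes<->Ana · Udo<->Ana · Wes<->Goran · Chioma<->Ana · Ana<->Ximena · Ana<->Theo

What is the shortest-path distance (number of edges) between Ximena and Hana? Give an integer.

2

One shortest route is Ximena – Ana – Hana, which uses 2 edges, and Ximena and Hana are not directly tied, so nothing shorter exists. So d(Ximena,Hana) = 2.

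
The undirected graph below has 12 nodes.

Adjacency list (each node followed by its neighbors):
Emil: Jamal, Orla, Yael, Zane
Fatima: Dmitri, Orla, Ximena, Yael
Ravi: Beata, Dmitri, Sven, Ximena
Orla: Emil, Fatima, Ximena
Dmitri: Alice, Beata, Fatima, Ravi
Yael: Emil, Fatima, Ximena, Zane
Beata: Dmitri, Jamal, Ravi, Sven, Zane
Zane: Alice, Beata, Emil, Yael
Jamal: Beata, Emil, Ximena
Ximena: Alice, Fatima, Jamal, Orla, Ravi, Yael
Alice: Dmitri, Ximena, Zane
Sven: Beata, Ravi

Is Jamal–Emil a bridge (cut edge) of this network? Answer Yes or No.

No

Even without that edge, Jamal still reaches Emil via Jamal – Ximena – Yael – Emil, so the network stays connected. Not a bridge.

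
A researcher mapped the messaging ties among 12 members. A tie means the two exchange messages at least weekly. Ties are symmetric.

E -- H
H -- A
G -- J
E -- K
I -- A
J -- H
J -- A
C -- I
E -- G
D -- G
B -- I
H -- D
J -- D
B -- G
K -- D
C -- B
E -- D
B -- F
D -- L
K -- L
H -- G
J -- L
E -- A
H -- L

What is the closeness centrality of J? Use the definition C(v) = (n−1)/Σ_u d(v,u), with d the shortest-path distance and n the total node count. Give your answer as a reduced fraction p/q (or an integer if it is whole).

11/19

Distances from J: A:1, B:2, C:3, D:1, E:2, F:3, G:1, H:1, I:2, K:2, L:1. Sum = 19.
n = 12, so closeness = 11/19.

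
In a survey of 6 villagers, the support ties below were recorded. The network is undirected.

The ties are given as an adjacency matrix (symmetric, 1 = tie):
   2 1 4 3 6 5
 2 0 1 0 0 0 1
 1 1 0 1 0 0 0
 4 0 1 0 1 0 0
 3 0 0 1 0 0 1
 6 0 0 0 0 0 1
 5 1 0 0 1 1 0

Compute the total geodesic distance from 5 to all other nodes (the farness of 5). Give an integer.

Distances from 5: 1:2, 2:1, 3:1, 4:2, 6:1.
Sum = 2 + 1 + 1 + 2 + 1 = 7.

7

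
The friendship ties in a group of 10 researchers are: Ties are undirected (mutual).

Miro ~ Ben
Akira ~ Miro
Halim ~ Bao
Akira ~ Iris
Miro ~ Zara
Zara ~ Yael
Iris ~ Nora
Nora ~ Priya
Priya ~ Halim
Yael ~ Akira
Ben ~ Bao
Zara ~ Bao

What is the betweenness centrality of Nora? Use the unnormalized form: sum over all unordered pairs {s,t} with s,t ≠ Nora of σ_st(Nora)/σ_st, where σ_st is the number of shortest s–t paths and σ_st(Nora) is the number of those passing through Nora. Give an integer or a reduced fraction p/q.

Pairs whose geodesics pass through Nora — Bao–Iris: 1/4; Miro–Priya: 1/3; Yael–Priya: 1/2; Akira–Priya: 1; Akira–Halim: 1/4; Iris–Priya: 1; Iris–Halim: 1.
All other pairs contribute 0.
Summing the contributions gives betweenness(Nora) = 13/3.

13/3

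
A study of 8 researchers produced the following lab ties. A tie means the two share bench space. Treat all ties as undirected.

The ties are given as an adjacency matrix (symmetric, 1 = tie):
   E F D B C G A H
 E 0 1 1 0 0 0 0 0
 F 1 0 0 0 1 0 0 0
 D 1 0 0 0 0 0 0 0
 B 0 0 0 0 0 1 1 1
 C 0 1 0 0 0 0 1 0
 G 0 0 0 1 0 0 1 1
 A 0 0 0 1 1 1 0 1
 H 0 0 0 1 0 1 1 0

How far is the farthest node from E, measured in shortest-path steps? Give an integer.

Distances from E: A:3, B:4, C:2, D:1, F:1, G:4, H:4.
The largest is 4 (to B, G, and H), so the eccentricity of E is 4.

4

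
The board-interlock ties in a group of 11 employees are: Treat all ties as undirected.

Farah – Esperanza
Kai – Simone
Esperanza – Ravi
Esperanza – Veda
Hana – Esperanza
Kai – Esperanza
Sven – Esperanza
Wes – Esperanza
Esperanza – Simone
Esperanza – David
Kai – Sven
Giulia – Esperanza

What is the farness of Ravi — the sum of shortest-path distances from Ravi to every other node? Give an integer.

19

Distances from Ravi: David:2, Esperanza:1, Farah:2, Giulia:2, Hana:2, Kai:2, Simone:2, Sven:2, Veda:2, Wes:2.
Sum = 2 + 1 + 2 + 2 + 2 + 2 + 2 + 2 + 2 + 2 = 19.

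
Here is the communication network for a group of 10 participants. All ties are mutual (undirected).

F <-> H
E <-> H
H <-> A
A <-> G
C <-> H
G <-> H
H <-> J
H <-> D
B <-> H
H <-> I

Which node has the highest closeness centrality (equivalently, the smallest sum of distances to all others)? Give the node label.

Farness (sum of distances to all others) for each node — A:16, B:17, C:17, D:17, E:17, F:17, G:16, H:9, I:17, J:17.
The smallest farness is 9, for H, so H has the highest closeness.

H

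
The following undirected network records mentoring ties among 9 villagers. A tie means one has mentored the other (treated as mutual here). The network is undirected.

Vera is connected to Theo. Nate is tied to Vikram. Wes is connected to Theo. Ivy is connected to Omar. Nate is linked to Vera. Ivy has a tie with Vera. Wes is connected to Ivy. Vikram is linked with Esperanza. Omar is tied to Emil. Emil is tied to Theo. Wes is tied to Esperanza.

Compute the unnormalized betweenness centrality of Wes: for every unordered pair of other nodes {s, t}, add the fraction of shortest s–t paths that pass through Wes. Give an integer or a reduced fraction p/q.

Pairs whose geodesics pass through Wes — Omar–Esperanza: 1; Omar–Vikram: 1/2; Emil–Esperanza: 1; Emil–Vikram: 1/2; Theo–Esperanza: 1; Theo–Vikram: 1/2; Theo–Ivy: 1/2; Esperanza–Vera: 2/3; Esperanza–Ivy: 1; Vikram–Ivy: 1/2.
All other pairs contribute 0.
Summing the contributions gives betweenness(Wes) = 43/6.

43/6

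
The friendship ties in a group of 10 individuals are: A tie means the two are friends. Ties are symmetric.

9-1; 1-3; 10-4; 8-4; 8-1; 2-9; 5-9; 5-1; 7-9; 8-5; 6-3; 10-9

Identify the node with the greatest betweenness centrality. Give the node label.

9

Unnormalized betweenness of each node: 1:31/2, 2:0, 3:8, 4:1, 5:3/2, 6:0, 7:0, 8:4, 9:19, 10:3.
9 has the largest value, 19, making it the main broker — the node through which the most shortest paths run.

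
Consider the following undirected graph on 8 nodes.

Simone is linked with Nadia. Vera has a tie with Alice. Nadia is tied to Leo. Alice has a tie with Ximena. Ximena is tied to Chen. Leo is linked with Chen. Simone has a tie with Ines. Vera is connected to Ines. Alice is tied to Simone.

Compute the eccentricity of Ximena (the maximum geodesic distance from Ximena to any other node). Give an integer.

Distances from Ximena: Alice:1, Chen:1, Ines:3, Leo:2, Nadia:3, Simone:2, Vera:2.
The largest is 3 (to Nadia and Ines), so the eccentricity of Ximena is 3.

3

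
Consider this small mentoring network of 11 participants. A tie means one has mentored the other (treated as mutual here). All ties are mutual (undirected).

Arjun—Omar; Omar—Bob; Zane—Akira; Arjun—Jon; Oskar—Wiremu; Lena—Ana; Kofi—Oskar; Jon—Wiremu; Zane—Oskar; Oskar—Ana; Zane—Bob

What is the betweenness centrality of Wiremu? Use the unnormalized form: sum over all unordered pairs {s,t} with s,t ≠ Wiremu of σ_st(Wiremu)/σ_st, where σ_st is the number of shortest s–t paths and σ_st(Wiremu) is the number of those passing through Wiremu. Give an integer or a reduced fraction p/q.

Pairs whose geodesics pass through Wiremu — Lena–Arjun: 1; Lena–Jon: 1; Oskar–Arjun: 1; Oskar–Jon: 1; Arjun–Kofi: 1; Arjun–Ana: 1; Kofi–Jon: 1; Akira–Jon: 1; Jon–Zane: 1; Jon–Ana: 1.
All other pairs contribute 0.
Summing the contributions gives betweenness(Wiremu) = 10.

10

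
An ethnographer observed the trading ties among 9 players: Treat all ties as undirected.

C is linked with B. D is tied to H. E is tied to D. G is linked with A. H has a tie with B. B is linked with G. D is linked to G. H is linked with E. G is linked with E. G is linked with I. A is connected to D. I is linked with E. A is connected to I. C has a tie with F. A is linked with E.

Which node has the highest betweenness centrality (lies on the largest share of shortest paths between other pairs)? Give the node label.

B

Unnormalized betweenness of each node: A:1/3, B:37/3, C:7, D:5/6, E:13/6, F:0, G:28/3, H:3, I:0.
B has the largest value, 37/3, making it the main broker — the node through which the most shortest paths run.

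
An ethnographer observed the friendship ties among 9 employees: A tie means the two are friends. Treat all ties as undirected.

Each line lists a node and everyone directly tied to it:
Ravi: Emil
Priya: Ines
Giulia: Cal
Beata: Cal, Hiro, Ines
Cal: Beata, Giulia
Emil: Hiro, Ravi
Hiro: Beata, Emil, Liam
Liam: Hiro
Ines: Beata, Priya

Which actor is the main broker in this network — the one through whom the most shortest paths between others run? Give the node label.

Beata

Unnormalized betweenness of each node: Beata:20, Cal:7, Emil:7, Giulia:0, Hiro:17, Ines:7, Liam:0, Priya:0, Ravi:0.
Beata has the largest value, 20, making it the main broker — the node through which the most shortest paths run.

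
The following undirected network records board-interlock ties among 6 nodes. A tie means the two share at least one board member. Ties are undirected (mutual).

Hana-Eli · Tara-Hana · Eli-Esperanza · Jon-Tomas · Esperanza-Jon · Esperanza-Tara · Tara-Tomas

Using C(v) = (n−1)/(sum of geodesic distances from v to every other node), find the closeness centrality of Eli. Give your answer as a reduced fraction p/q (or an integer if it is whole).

5/9

Distances from Eli: Esperanza:1, Hana:1, Jon:2, Tara:2, Tomas:3. Sum = 9.
n = 6, so closeness = 5/9.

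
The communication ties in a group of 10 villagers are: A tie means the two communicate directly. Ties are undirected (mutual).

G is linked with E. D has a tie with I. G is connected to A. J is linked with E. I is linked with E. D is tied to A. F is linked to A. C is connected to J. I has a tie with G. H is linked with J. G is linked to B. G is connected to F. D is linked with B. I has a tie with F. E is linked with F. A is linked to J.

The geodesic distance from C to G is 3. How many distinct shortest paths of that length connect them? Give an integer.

The shortest distance is 3. The length-3 paths are: C–J–E–G; C–J–A–G.
That gives 2 distinct shortest paths.

2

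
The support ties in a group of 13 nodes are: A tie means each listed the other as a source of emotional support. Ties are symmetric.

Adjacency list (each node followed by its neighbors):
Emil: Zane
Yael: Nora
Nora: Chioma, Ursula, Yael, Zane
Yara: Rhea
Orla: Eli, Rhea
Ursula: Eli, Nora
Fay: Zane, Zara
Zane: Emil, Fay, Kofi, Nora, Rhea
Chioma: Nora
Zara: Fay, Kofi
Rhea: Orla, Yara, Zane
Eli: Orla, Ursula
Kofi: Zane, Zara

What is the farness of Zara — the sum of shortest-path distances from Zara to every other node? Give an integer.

38

Distances from Zara: Chioma:4, Eli:5, Emil:3, Fay:1, Kofi:1, Nora:3, Orla:4, Rhea:3, Ursula:4, Yael:4, Yara:4, Zane:2.
Sum = 4 + 5 + 3 + 1 + 1 + 3 + 4 + 3 + 4 + 4 + 4 + 2 = 38.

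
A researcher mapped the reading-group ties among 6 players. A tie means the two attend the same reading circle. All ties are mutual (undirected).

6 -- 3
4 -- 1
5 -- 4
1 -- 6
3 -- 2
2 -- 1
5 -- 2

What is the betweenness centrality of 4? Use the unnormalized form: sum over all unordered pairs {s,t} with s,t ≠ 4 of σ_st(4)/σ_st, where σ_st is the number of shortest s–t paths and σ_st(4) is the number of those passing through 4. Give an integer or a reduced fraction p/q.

Pairs whose geodesics pass through 4 — 5–6: 1/3; 5–1: 1/2.
All other pairs contribute 0.
Summing the contributions gives betweenness(4) = 5/6.

5/6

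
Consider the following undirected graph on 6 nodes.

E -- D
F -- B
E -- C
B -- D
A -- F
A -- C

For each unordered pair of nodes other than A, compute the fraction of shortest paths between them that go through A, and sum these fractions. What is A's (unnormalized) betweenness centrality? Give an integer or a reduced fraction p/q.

2

Pairs whose geodesics pass through A — F–C: 1; F–E: 1/2; C–B: 1/2.
All other pairs contribute 0.
Summing the contributions gives betweenness(A) = 2.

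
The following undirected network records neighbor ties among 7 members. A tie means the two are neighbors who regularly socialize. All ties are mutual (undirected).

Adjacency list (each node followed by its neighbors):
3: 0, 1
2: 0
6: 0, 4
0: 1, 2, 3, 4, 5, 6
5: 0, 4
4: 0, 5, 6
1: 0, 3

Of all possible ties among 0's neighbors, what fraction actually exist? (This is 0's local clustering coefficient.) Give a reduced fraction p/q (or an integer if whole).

1/5

0's neighbors: 1, 2, 3, 4, 5, and 6 (k = 6).
Possible neighbor pairs: C(6,2) = 15. Edges among them: 1–3, 4–5, 4–6 → e = 3.
Clustering(0) = 3/15 = 1/5.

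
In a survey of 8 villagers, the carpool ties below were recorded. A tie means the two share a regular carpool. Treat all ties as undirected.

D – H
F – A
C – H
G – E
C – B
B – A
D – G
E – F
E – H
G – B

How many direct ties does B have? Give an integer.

B is directly tied to A, C, and G. That is 3 neighbors, so the degree of B is 3.

3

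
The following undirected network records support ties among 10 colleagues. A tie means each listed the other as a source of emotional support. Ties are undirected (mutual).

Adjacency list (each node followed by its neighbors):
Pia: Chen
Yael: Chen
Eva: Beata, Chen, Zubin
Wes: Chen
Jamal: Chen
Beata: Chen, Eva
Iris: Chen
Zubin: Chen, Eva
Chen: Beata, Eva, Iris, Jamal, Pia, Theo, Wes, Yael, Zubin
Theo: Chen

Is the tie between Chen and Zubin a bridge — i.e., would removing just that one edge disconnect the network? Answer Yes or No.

Even without that edge, Chen still reaches Zubin via Chen – Eva – Zubin, so the network stays connected. Not a bridge.

No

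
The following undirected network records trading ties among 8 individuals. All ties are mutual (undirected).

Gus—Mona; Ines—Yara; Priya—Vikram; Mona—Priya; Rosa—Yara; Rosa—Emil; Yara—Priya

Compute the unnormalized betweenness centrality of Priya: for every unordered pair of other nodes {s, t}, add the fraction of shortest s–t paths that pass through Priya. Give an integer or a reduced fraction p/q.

Pairs whose geodesics pass through Priya — Gus–Rosa: 1; Gus–Vikram: 1; Gus–Yara: 1; Gus–Ines: 1; Gus–Emil: 1; Mona–Rosa: 1; Mona–Vikram: 1; Mona–Yara: 1; Mona–Ines: 1; Mona–Emil: 1; Rosa–Vikram: 1; Vikram–Yara: 1; Vikram–Ines: 1; Vikram–Emil: 1.
All other pairs contribute 0.
Summing the contributions gives betweenness(Priya) = 14.

14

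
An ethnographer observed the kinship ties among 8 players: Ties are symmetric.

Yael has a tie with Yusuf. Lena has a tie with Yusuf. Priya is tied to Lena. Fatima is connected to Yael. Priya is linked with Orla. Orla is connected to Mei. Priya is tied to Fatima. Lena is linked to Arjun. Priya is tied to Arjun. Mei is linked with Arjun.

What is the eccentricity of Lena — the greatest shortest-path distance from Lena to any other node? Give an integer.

2

Distances from Lena: Arjun:1, Fatima:2, Mei:2, Orla:2, Priya:1, Yael:2, Yusuf:1.
The largest is 2 (to Orla, Fatima, Mei, and Yael), so the eccentricity of Lena is 2.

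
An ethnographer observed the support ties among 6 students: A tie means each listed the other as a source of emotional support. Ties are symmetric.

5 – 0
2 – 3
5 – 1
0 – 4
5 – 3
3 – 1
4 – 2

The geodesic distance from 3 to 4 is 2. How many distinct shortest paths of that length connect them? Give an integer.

The shortest distance is 2, and the only length-2 path is 3–2–4. So there is exactly 1 shortest path.

1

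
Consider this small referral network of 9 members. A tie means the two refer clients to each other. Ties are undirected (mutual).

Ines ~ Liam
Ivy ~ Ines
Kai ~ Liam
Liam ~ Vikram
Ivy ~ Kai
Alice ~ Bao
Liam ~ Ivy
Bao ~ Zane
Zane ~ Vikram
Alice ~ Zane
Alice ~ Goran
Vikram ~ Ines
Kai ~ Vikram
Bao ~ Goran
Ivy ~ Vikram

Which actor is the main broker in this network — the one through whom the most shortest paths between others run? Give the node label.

Vikram

Unnormalized betweenness of each node: Alice:3, Bao:3, Goran:0, Ines:0, Ivy:1/3, Kai:0, Liam:1/3, Vikram:49/3, Zane:15.
Vikram has the largest value, 49/3, making it the main broker — the node through which the most shortest paths run.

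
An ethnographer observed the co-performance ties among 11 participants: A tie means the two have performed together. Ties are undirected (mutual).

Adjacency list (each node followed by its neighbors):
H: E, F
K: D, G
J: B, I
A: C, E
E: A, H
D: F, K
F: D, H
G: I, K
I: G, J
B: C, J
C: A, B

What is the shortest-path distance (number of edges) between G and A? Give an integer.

One shortest route is G – I – J – B – C – A, which uses 5 edges, and at distance 4 from G we only reach {C, H}, which does not include A. So d(G,A) = 5.

5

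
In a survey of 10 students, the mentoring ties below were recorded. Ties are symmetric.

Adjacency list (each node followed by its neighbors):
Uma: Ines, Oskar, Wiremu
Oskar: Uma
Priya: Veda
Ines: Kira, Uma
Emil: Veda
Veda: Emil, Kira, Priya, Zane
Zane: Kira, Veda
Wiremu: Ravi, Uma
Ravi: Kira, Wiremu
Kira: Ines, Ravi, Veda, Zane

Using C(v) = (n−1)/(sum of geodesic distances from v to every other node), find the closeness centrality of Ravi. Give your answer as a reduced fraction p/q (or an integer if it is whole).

Distances from Ravi: Emil:3, Ines:2, Kira:1, Oskar:3, Priya:3, Uma:2, Veda:2, Wiremu:1, Zane:2. Sum = 19.
n = 10, so closeness = 9/19.

9/19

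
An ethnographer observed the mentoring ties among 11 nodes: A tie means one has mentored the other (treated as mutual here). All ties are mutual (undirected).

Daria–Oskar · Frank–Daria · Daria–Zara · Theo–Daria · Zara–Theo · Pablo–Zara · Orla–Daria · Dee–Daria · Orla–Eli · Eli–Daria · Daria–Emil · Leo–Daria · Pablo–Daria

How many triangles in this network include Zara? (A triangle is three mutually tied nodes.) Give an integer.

2

Zara's neighbors: Daria, Pablo, and Theo.
Neighbor pairs that are themselves tied: Zara–Daria–Pablo; Zara–Daria–Theo. Each forms one triangle with Zara, for 2 in total.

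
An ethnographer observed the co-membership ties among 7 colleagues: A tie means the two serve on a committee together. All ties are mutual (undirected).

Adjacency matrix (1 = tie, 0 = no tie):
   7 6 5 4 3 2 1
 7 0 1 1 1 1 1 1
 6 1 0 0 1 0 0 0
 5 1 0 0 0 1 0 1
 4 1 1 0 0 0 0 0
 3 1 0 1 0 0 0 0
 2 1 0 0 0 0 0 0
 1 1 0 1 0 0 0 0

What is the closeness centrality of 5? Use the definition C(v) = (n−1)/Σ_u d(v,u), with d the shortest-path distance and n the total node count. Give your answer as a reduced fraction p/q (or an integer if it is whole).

2/3

Distances from 5: 1:1, 2:2, 3:1, 4:2, 6:2, 7:1. Sum = 9.
n = 7, so closeness = 6/9 = 2/3.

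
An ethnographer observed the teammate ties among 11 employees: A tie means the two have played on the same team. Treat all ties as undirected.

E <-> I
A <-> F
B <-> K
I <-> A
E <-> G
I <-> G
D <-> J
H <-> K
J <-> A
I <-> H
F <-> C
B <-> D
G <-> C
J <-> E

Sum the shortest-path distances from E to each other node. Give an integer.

Distances from E: A:2, B:3, C:2, D:2, F:3, G:1, H:2, I:1, J:1, K:3.
Sum = 2 + 3 + 2 + 2 + 3 + 1 + 2 + 1 + 1 + 3 = 20.

20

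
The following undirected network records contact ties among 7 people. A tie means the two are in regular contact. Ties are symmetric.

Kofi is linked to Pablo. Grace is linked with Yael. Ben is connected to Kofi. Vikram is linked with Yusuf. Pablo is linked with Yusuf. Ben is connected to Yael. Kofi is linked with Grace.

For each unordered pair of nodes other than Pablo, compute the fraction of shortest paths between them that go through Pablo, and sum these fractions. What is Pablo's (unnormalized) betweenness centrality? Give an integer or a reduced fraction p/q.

Pairs whose geodesics pass through Pablo — Kofi–Vikram: 1; Kofi–Yusuf: 1; Yael–Vikram: 2/2; Yael–Yusuf: 2/2; Grace–Vikram: 1; Grace–Yusuf: 1; Vikram–Ben: 1; Ben–Yusuf: 1.
All other pairs contribute 0.
Summing the contributions gives betweenness(Pablo) = 8.

8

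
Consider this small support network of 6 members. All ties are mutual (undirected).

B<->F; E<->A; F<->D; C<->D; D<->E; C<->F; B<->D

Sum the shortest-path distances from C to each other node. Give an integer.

Distances from C: A:3, B:2, D:1, E:2, F:1.
Sum = 3 + 2 + 1 + 2 + 1 = 9.

9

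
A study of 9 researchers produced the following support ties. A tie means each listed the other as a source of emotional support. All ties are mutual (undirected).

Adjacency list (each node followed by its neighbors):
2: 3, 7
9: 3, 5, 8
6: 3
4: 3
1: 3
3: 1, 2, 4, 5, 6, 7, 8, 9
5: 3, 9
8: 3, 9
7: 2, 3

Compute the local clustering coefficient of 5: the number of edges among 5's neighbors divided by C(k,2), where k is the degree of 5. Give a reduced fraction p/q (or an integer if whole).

5's neighbors: 3 and 9 (k = 2).
Possible neighbor pairs: C(2,2) = 1. Edges among them: 3–9 → e = 1.
Clustering(5) = 1/1.

1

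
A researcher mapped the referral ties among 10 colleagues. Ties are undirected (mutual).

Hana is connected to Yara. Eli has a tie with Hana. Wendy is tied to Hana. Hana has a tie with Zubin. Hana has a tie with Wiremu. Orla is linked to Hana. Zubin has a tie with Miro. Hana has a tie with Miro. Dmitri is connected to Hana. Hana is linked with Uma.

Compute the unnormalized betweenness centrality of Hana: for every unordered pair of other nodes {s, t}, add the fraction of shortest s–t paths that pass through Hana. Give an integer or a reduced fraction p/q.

35

Pairs whose geodesics pass through Hana — Wiremu–Orla: 1; Wiremu–Uma: 1; Wiremu–Wendy: 1; Wiremu–Yara: 1; Wiremu–Zubin: 1; Wiremu–Dmitri: 1; Wiremu–Miro: 1; Wiremu–Eli: 1; Orla–Uma: 1; Orla–Wendy: 1; Orla–Yara: 1; Orla–Zubin: 1; Orla–Dmitri: 1; Orla–Miro: 1 … (+21 more pairs).
All other pairs contribute 0.
Summing the contributions gives betweenness(Hana) = 35.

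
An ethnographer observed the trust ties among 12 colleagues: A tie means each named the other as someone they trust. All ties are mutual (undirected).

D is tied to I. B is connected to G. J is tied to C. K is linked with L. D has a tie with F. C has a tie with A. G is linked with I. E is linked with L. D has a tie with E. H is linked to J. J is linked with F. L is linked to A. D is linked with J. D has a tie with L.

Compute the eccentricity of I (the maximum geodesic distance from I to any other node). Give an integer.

3

Distances from I: A:3, B:2, C:3, D:1, E:2, F:2, G:1, H:3, J:2, K:3, L:2.
The largest is 3 (to C, H, A, and K), so the eccentricity of I is 3.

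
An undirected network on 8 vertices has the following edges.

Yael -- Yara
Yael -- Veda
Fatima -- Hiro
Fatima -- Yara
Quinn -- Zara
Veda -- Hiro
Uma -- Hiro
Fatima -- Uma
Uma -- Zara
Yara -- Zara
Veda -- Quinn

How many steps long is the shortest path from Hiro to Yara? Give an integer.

One shortest route is Hiro – Fatima – Yara, which uses 2 edges, and Hiro and Yara are not directly tied, so nothing shorter exists. So d(Hiro,Yara) = 2.

2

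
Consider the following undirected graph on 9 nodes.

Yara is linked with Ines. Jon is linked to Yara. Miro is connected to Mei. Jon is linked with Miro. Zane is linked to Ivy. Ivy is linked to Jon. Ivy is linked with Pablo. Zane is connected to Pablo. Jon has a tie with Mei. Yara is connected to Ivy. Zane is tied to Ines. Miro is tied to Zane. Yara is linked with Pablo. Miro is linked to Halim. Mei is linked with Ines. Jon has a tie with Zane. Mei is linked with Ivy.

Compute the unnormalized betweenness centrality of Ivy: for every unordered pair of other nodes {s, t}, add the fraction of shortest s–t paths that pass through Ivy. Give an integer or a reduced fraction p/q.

13/6

Pairs whose geodesics pass through Ivy — Jon–Pablo: 1/3; Pablo–Mei: 1; Zane–Yara: 1/4; Zane–Mei: 1/4; Yara–Mei: 1/3.
All other pairs contribute 0.
Summing the contributions gives betweenness(Ivy) = 13/6.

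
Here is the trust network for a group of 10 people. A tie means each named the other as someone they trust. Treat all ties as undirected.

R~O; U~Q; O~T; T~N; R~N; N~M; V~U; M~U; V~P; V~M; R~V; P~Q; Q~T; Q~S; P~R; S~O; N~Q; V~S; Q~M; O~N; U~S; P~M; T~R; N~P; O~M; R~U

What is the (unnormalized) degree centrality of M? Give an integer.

6

M is directly tied to N, O, P, Q, U, and V. That is 6 neighbors, so the degree of M is 6.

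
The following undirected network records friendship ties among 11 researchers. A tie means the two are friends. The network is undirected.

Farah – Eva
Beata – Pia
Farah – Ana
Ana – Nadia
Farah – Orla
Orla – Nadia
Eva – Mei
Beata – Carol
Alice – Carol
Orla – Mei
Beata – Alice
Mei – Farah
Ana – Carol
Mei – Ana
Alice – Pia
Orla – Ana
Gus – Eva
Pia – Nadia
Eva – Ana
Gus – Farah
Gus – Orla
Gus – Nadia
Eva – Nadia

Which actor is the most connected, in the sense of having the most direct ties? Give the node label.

Ana

Degrees — Alice:3, Ana:6, Beata:3, Carol:3, Eva:5, Farah:5, Gus:4, Mei:4, Nadia:5, Orla:5, Pia:3.
The maximum is 6, attained only by Ana.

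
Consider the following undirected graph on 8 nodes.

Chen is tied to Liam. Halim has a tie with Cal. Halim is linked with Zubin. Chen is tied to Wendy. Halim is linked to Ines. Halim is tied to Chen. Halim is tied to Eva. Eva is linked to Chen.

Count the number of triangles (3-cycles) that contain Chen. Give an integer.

1

Chen's neighbors: Eva, Halim, Liam, and Wendy.
Neighbor pairs that are themselves tied: Chen–Eva–Halim. Each forms one triangle with Chen, for 1 in total.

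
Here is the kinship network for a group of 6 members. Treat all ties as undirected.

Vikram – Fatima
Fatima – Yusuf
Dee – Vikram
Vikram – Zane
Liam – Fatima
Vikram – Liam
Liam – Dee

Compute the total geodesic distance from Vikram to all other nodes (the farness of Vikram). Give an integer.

6

Distances from Vikram: Dee:1, Fatima:1, Liam:1, Yusuf:2, Zane:1.
Sum = 1 + 1 + 1 + 2 + 1 = 6.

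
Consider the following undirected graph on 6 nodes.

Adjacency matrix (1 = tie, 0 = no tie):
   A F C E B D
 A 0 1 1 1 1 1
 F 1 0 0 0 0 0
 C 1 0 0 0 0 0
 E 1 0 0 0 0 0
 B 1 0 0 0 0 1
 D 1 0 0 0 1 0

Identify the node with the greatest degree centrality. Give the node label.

A

Degrees — A:5, B:2, C:1, D:2, E:1, F:1.
The maximum is 5, attained only by A.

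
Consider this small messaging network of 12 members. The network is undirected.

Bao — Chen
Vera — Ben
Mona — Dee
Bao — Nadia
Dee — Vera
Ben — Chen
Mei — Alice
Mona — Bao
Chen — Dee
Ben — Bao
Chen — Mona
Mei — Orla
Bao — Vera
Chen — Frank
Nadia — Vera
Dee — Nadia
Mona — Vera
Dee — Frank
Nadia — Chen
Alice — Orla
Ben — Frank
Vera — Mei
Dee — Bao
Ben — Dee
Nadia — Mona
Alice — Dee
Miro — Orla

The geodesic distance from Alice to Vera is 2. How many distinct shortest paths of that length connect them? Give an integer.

2

The shortest distance is 2. The length-2 paths are: Alice–Dee–Vera; Alice–Mei–Vera.
That gives 2 distinct shortest paths.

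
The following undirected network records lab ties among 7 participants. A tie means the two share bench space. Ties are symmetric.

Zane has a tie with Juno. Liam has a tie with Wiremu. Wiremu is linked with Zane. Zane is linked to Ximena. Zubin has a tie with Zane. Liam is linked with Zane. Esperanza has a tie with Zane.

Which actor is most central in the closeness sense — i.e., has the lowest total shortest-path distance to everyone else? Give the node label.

Zane

Farness (sum of distances to all others) for each node — Esperanza:11, Juno:11, Liam:10, Wiremu:10, Ximena:11, Zane:6, Zubin:11.
The smallest farness is 6, for Zane, so Zane has the highest closeness.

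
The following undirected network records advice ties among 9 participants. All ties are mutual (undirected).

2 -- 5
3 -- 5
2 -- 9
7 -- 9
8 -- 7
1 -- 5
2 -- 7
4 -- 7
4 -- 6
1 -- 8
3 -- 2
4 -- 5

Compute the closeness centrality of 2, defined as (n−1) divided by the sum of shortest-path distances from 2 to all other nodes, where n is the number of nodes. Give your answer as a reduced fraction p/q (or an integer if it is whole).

Distances from 2: 1:2, 3:1, 4:2, 5:1, 6:3, 7:1, 8:2, 9:1. Sum = 13.
n = 9, so closeness = 8/13.

8/13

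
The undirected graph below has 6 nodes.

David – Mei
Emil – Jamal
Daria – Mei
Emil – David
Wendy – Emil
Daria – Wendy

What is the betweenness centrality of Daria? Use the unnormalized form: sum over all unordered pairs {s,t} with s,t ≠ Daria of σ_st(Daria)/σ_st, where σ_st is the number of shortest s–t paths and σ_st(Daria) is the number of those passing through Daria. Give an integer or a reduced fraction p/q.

Pairs whose geodesics pass through Daria — Mei–Wendy: 1.
All other pairs contribute 0.
Summing the contributions gives betweenness(Daria) = 1.

1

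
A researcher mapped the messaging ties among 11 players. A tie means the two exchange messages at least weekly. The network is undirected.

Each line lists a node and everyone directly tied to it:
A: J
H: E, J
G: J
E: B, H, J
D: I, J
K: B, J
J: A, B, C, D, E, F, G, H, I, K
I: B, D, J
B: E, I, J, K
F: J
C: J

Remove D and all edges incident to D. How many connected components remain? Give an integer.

1

D's neighbors (I and J) remain reachable from one another through other ties, so the rest of the network stays in one piece.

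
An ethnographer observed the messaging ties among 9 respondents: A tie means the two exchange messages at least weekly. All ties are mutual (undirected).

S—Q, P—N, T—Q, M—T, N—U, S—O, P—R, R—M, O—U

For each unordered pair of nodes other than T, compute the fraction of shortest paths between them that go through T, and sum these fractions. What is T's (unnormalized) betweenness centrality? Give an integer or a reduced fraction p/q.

6

Pairs whose geodesics pass through T — Q–M: 1; Q–R: 1; Q–P: 1; M–O: 1; M–S: 1; R–S: 1.
All other pairs contribute 0.
Summing the contributions gives betweenness(T) = 6.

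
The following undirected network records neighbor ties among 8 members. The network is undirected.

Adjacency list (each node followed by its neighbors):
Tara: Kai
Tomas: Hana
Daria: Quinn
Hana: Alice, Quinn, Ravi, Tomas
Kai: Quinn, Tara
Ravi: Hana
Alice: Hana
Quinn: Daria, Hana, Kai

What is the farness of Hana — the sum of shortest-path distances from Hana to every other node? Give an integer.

11

Distances from Hana: Alice:1, Daria:2, Kai:2, Quinn:1, Ravi:1, Tara:3, Tomas:1.
Sum = 1 + 2 + 2 + 1 + 1 + 3 + 1 = 11.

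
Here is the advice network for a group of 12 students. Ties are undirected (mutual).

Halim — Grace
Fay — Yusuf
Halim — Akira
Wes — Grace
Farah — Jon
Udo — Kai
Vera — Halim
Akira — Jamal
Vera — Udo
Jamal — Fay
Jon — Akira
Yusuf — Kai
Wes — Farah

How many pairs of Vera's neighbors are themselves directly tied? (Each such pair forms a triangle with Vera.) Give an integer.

0

Vera's neighbors are Halim and Udo, but none of them are tied to each other, so no triangle contains Vera.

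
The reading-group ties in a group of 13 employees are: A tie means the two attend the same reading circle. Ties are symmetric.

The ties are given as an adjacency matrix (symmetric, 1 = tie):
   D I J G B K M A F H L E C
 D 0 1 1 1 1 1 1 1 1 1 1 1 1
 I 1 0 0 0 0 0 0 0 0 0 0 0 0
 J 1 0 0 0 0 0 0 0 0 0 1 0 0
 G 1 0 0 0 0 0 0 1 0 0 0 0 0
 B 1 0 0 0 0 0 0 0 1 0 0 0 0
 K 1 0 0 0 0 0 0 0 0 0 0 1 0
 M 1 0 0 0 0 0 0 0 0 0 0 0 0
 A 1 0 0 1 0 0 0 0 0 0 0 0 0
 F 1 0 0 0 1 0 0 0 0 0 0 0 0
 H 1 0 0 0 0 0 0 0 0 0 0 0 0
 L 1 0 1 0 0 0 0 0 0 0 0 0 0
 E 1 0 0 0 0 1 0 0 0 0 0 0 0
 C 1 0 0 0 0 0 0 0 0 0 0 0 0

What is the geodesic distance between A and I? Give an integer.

2

One shortest route is A – D – I, which uses 2 edges, and A and I are not directly tied, so nothing shorter exists. So d(A,I) = 2.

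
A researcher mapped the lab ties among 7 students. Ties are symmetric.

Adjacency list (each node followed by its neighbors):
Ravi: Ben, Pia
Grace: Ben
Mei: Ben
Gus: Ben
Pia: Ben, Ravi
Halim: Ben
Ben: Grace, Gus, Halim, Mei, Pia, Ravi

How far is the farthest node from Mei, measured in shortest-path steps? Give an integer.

2

Distances from Mei: Ben:1, Grace:2, Gus:2, Halim:2, Pia:2, Ravi:2.
The largest is 2 (to Pia, Gus, Ravi, Grace, and Halim), so the eccentricity of Mei is 2.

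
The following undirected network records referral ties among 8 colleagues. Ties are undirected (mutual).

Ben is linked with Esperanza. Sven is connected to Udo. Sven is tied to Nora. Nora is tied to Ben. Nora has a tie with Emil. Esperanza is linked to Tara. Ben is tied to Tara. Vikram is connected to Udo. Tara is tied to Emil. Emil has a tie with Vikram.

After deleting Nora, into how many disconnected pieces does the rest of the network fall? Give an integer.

1

Nora's neighbors (Ben, Emil, and Sven) remain reachable from one another through other ties, so the rest of the network stays in one piece.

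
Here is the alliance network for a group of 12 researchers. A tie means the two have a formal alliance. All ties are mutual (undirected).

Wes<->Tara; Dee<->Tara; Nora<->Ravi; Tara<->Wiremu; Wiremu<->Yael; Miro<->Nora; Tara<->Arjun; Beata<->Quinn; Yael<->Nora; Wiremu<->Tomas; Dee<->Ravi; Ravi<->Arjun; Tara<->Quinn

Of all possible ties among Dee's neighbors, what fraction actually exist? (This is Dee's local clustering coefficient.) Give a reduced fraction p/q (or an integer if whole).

Dee's neighbors: Ravi and Tara (k = 2).
Possible neighbor pairs: C(2,2) = 1. Edges among them: none → e = 0.
Clustering(Dee) = 0/1.

0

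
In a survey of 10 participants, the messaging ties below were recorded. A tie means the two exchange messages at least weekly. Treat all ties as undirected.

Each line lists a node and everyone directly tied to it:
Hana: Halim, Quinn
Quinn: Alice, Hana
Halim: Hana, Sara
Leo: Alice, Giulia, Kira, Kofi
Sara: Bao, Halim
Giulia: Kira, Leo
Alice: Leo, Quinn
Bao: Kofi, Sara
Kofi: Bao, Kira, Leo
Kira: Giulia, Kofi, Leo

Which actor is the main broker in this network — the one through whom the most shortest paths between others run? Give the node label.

Unnormalized betweenness of each node: Alice:53/6, Bao:49/6, Giulia:0, Halim:9/2, Hana:29/6, Kira:11/6, Kofi:61/6, Leo:38/3, Quinn:41/6, Sara:37/6.
Leo has the largest value, 38/3, making it the main broker — the node through which the most shortest paths run.

Leo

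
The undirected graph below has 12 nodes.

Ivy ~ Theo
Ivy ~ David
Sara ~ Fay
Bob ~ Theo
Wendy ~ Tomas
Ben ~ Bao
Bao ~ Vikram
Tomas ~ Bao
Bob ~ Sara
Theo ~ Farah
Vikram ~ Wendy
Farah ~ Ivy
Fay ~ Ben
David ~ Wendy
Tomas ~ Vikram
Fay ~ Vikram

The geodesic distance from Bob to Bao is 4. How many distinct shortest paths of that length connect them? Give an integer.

2

The shortest distance is 4. The length-4 paths are: Bob–Sara–Fay–Ben–Bao; Bob–Sara–Fay–Vikram–Bao.
That gives 2 distinct shortest paths.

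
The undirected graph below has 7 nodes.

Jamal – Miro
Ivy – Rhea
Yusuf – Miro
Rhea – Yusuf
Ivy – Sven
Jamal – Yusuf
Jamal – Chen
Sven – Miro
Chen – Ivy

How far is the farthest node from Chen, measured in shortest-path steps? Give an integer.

2

Distances from Chen: Ivy:1, Jamal:1, Miro:2, Rhea:2, Sven:2, Yusuf:2.
The largest is 2 (to Miro, Yusuf, Sven, and Rhea), so the eccentricity of Chen is 2.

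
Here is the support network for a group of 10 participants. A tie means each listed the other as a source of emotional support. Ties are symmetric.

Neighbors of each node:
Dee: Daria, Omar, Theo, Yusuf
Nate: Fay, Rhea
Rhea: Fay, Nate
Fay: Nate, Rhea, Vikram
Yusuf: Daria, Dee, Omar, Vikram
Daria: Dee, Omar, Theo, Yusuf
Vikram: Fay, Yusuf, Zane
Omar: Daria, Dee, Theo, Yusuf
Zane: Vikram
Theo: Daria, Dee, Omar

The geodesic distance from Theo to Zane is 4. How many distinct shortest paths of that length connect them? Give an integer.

The shortest distance is 4. The length-4 paths are: Theo–Omar–Yusuf–Vikram–Zane; Theo–Dee–Yusuf–Vikram–Zane; Theo–Daria–Yusuf–Vikram–Zane.
That gives 3 distinct shortest paths.

3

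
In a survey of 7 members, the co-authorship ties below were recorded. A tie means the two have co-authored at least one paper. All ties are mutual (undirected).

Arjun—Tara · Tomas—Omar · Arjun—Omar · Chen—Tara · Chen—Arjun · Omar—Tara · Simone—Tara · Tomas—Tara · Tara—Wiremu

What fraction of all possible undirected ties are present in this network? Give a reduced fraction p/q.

3/7

There are 9 edges and 7 nodes, so the maximum possible is C(7,2) = 21.
Density = 9/21 = 3/7.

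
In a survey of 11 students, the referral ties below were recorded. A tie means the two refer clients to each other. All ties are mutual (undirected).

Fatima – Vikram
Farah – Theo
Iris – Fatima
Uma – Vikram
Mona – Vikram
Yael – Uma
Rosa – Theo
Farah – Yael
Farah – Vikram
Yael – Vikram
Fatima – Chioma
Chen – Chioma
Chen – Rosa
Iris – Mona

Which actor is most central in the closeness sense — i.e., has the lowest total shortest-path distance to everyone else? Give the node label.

Vikram

Farness (sum of distances to all others) for each node — Chen:27, Chioma:23, Farah:20, Fatima:19, Iris:26, Mona:24, Rosa:27, Theo:24, Uma:25, Vikram:17, Yael:22.
The smallest farness is 17, for Vikram, so Vikram has the highest closeness.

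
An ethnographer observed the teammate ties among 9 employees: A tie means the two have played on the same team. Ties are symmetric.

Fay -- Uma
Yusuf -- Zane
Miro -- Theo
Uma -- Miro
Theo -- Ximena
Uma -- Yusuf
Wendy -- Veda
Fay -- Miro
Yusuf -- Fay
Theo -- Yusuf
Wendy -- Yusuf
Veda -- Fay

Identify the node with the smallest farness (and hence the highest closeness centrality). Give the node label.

Farness (sum of distances to all others) for each node — Fay:13, Miro:15, Theo:14, Uma:14, Veda:18, Wendy:16, Ximena:21, Yusuf:11, Zane:18.
The smallest farness is 11, for Yusuf, so Yusuf has the highest closeness.

Yusuf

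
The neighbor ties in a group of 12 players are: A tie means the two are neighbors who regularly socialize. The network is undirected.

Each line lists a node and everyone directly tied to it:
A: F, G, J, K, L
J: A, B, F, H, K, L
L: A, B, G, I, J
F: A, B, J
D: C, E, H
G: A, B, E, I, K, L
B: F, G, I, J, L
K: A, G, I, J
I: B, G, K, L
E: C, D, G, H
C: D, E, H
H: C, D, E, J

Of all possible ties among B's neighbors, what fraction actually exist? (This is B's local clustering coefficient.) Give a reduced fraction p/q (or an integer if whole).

B's neighbors: F, G, I, J, and L (k = 5).
Possible neighbor pairs: C(5,2) = 10. Edges among them: F–J, G–I, G–L, I–L, J–L → e = 5.
Clustering(B) = 5/10 = 1/2.

1/2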